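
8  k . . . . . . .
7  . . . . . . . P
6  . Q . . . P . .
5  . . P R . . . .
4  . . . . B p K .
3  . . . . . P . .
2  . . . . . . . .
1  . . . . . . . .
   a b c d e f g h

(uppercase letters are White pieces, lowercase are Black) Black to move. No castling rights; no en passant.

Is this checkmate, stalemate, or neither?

stalemate

Black to move; black king on a8.
In check: no.
King squares — a7: attacked by Qb6; b7: attacked by Qb6; b8: attacked by Qb6.
Legal moves for Black: none.
Not in check and no legal moves → stalemate.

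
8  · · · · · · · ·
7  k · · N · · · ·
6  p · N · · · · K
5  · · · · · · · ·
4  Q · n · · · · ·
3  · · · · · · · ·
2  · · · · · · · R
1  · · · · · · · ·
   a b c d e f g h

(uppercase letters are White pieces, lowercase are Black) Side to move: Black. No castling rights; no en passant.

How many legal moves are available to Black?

Black to move; king on a7.
In check: yes, from the white knight on c6.
Legal moves: Ka8, Kb7.
Count: 2.

2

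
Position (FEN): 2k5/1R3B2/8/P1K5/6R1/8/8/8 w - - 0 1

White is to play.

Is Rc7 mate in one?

no

After Rc7: black king on c8; in check: yes, from the white rook on c7.
Black has 3 legal replies: Kd8, Kb8, Kxc7.
In check but a legal move exists → not checkmate.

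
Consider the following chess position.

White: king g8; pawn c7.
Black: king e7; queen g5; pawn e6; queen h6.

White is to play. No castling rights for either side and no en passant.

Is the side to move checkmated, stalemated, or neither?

checkmate

White to move; white king on g8.
In check: yes, from the black queen on g5.
King squares — f7: attacked by Ke7; g7: attacked by Qg5; h7: attacked by Qh6; f8: attacked by Qh6; h8: attacked by Qh6.
Legal moves for White: none.
In check with no legal moves → checkmate.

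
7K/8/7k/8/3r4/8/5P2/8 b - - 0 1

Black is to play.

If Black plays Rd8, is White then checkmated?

After Rd8: white king on h8; in check: yes, from the black rook on d8.
King squares — g7: attacked by Kh6; h7: attacked by Kh6; g8: attacked by Rd8.
White has no legal moves → checkmate.

yes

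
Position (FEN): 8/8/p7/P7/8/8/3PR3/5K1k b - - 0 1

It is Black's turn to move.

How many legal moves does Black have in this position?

0

Black to move; king on h1.
In check: no.
Legal moves: none.
Count: 0.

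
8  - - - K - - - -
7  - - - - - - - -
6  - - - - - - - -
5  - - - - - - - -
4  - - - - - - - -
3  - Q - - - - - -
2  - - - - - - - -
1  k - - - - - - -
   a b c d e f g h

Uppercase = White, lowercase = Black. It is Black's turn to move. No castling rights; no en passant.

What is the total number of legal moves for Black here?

0

Black to move; king on a1.
In check: no.
Legal moves: none.
Count: 0.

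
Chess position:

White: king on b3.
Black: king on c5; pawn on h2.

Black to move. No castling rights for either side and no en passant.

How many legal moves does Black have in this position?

10

Black to move; king on c5.
In check: no.
Legal moves: Kd6, Kc6, Kb6, Kd5, Kb5, Kd4, h1=Q, h1=R, h1=B, h1=N.
Count: 10.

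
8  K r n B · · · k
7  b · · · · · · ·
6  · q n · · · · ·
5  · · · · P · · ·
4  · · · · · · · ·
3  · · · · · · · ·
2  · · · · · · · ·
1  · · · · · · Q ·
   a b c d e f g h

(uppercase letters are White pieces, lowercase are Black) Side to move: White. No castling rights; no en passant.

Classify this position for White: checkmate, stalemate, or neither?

White to move; white king on a8.
In check: yes, from the black rook on b8.
King squares — a7: attacked by Qb6; b7: attacked by Qb6; b8: attacked by Qb6.
Legal moves for White: none.
In check with no legal moves → checkmate.

checkmate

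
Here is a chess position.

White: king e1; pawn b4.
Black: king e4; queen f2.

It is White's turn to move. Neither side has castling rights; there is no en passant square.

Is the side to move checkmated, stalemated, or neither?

neither

White to move; white king on e1.
In check: yes, from the black queen on f2.
King squares — d1: available; f1: attacked by Qf2; d2: attacked by Qf2; e2: attacked by Qf2; f2: available.
Legal moves for White: Kxf2, Kd1.
White is in check but has 2 legal moves → neither.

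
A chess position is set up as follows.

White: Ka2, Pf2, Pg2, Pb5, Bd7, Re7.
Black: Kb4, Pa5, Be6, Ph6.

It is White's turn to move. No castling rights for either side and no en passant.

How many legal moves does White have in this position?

White to move; king on a2.
In check: yes, from the black bishop on e6.
Legal moves: Kb2, Kb1, Ka1, Rxe6, Bxe6.
Count: 5.

5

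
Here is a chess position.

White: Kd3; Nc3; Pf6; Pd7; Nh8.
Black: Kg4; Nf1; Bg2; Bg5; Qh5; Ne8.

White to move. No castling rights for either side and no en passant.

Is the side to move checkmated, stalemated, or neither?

White to move; white king on d3.
In check: no.
Legal moves for White include: Nf7, Ng6, Kd4, Kc4, Ke2, Kc2, Nd5, Nb5, Ne4, Na4, Ne2, Na2, Nd1, Nb1, dxe8=Q, dxe8=R, dxe8=B, dxe8=N, ... (list truncated; more exist).
White has legal moves and is not in check → neither.

neither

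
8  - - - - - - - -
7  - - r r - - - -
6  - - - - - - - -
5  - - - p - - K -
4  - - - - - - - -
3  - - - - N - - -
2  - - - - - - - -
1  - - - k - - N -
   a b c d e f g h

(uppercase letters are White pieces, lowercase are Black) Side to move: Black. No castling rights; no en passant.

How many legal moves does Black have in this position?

3

Black to move; king on d1.
In check: yes, from the white knight on e3.
Legal moves: Kd2, Ke1, Kc1.
Count: 3.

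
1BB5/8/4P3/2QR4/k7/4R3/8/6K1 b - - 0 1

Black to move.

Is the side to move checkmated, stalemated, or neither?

Black to move; black king on a4.
In check: no.
King squares — a3: attacked by Re3; b3: attacked by Re3; b4: attacked by Qc5; a5: attacked by Qc5; b5: attacked by Qc5.
Legal moves for Black: none.
Not in check and no legal moves → stalemate.

stalemate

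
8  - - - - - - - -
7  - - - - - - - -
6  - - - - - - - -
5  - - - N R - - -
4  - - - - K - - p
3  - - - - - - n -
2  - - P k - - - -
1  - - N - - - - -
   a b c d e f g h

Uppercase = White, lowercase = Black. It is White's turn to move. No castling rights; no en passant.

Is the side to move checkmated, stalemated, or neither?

White to move; white king on e4.
In check: yes, from the black knight on g3.
Legal moves for White: Kf4, Kd4, Kf3.
White is in check but has 3 legal moves → neither.

neither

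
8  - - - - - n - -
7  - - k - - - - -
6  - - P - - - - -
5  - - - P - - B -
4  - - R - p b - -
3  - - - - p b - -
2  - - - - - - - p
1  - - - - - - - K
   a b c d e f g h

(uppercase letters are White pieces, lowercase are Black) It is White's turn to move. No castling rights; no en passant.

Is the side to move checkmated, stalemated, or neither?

checkmate

White to move; white king on h1.
In check: yes, from the black bishop on f3.
King squares — g1: attacked by Ph2; g2: attacked by Bf3; h2: attacked by Bf4.
Legal moves for White: none.
In check with no legal moves → checkmate.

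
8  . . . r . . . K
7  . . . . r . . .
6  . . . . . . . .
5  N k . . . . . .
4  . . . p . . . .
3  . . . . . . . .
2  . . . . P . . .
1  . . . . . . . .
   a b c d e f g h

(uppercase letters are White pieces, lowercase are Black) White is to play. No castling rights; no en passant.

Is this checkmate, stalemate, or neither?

checkmate

White to move; white king on h8.
In check: yes, from the black rook on d8.
King squares — g7: attacked by Re7; h7: attacked by Re7; g8: attacked by Rd8.
Legal moves for White: none.
In check with no legal moves → checkmate.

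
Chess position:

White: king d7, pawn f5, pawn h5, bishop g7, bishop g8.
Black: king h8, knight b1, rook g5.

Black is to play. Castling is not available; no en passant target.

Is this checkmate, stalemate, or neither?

Black to move; black king on h8.
In check: yes, from the white bishop on g7.
King squares — g7: available; h7: attacked by Bg8; g8: available.
Legal moves for Black: Kxg8, Kxg7, Rxg7+.
Black is in check but has 3 legal moves → neither.

neither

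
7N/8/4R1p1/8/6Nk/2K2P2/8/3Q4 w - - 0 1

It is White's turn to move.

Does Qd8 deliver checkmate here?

no

After Qd8: black king on h4; in check: yes, from the white queen on d8.
Black has 4 legal replies: Kh5, Kh3, Kg3, g5.
In check but a legal move exists → not checkmate.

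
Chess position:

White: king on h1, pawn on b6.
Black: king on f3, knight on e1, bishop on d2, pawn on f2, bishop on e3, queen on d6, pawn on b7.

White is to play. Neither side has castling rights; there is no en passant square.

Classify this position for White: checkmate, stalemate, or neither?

White to move; white king on h1.
In check: no.
King squares — g1: attacked by Pf2; g2: attacked by Ne1; h2: attacked by Qd6.
Legal moves for White: none.
Not in check and no legal moves → stalemate.

stalemate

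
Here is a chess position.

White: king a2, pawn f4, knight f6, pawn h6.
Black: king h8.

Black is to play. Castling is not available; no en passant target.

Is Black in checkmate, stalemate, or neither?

stalemate

Black to move; black king on h8.
In check: no.
King squares — g7: attacked by Ph6; h7: attacked by Nf6; g8: attacked by Nf6.
Legal moves for Black: none.
Not in check and no legal moves → stalemate.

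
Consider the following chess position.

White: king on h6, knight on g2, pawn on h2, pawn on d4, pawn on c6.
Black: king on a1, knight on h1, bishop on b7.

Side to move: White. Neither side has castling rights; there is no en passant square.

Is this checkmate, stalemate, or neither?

White to move; white king on h6.
In check: no.
Legal moves for White: Kh7, Kg7, Kg6, Kh5, Kg5, Nh4, Nf4, Ne3, Ne1, cxb7, c7, d5, h3, h4.
White has 14 legal moves and is not in check → neither.

neither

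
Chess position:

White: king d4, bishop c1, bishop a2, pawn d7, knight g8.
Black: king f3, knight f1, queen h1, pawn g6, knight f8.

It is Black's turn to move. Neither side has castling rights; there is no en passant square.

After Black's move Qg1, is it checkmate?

no

After Qg1: white king on d4; in check: yes, from the black queen on g1.
White has 6 legal replies: Ke5, Kd5, Kc4, Kd3, Kc3, Be3.
In check but a legal move exists → not checkmate.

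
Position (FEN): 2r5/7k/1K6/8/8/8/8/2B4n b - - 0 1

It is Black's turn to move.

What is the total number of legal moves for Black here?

Black to move; king on h7.
In check: no.
Legal moves: Rh8, Rg8, Rf8, Re8, Rd8, Rb8+, Ra8, Rc7, Rc6+, Rc5, Rc4, Rc3, Rc2, Rxc1, Kh8, Kg8, Kg7, Kg6, Ng3, Nf2.
Count: 20.

20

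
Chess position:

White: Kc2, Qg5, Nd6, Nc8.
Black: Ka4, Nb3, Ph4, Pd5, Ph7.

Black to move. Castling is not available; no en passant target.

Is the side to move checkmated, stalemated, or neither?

neither

Black to move; black king on a4.
In check: no.
Legal moves for Black: Ka5, Kb4, Ka3, Nc5, Na5, Nd4+, Nd2, Nc1, Na1+, h6, d4, h3, h5.
Black has 13 legal moves and is not in check → neither.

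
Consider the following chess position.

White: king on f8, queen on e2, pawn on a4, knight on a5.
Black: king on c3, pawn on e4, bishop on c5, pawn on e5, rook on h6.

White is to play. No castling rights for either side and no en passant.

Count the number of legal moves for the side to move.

White to move; king on f8.
In check: yes, from the black bishop on c5.
Legal moves: Kg8, Ke8, Kg7, Kf7.
Count: 4.

4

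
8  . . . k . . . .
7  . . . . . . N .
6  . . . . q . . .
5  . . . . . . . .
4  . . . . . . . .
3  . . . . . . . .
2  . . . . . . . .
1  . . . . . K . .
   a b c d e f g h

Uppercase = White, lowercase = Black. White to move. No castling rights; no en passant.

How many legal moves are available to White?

7

White to move; king on f1.
In check: no.
Legal moves: Ne8, Nxe6+, Nh5, Nf5, Kg2, Kf2, Kg1.
Count: 7.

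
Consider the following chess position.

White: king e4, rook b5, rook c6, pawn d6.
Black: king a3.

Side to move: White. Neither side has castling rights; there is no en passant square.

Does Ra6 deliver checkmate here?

yes

After Ra6: black king on a3; in check: yes, from the white rook on a6.
King squares — a2: attacked by Ra6; b2: attacked by Rb5; b3: attacked by Rb5; a4: attacked by Ra6; b4: attacked by Rb5.
Black has no legal moves → checkmate.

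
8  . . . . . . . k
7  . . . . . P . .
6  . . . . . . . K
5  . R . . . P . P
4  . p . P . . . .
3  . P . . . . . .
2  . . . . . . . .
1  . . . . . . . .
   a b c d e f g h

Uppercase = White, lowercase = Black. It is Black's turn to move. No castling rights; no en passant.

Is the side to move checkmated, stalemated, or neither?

stalemate

Black to move; black king on h8.
In check: no.
King squares — g7: attacked by Kh6; h7: attacked by Kh6; g8: attacked by Pf7.
Legal moves for Black: none.
Not in check and no legal moves → stalemate.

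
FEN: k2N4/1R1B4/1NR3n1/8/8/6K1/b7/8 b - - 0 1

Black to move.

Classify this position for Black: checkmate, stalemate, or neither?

Black to move; black king on a8.
In check: yes, from the white knight on b6.
King squares — a7: attacked by Rb7; b7: attacked by Nd8; b8: attacked by Rb7.
Legal moves for Black: none.
In check with no legal moves → checkmate.

checkmate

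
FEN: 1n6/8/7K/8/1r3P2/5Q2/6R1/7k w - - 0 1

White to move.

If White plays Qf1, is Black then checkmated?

yes

After Qf1: black king on h1; in check: yes, from the white queen on f1.
King squares — g1: attacked by Qf1; g2: attacked by Qf1; h2: attacked by Rg2.
Black has no legal moves → checkmate.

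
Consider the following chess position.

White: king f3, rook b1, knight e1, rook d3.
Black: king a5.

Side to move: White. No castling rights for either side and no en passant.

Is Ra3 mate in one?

yes

After Ra3: black king on a5; in check: yes, from the white rook on a3.
King squares — a4: attacked by Ra3; b4: attacked by Rb1; b5: attacked by Rb1; a6: attacked by Ra3; b6: attacked by Rb1.
Black has no legal moves → checkmate.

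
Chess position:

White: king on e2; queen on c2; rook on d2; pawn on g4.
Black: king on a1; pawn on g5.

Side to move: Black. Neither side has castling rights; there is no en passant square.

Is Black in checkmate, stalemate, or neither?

Black to move; black king on a1.
In check: no.
King squares — b1: attacked by Qc2; a2: attacked by Qc2; b2: attacked by Qc2.
Legal moves for Black: none.
Not in check and no legal moves → stalemate.

stalemate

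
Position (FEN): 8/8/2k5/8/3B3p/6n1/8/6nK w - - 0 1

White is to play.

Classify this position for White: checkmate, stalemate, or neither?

White to move; white king on h1.
In check: yes, from the black knight on g3.
King squares — g1: available; g2: available; h2: available.
Legal moves for White: Kh2, Kg2, Kxg1.
White is in check but has 3 legal moves → neither.

neither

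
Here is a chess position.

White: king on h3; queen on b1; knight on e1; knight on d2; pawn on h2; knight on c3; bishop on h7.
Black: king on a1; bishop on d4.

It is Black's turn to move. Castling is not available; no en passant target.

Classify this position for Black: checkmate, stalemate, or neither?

checkmate

Black to move; black king on a1.
In check: yes, from the white queen on b1.
King squares — b1: attacked by Nd2; a2: attacked by Qb1; b2: attacked by Qb1.
Legal moves for Black: none.
In check with no legal moves → checkmate.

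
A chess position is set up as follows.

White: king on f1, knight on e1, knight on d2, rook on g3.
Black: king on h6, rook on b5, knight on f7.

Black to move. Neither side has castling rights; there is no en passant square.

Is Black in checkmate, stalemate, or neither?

neither

Black to move; black king on h6.
In check: no.
Legal moves for Black include: Nh8, Nd8, Nd6, Ng5, Ne5, Kh7, Kh5, Rb8, Rb7, Rb6, Rh5, Rg5, Rf5+, Re5, Rd5, Rc5, Ra5, Rb4, ... (list truncated; more exist).
Black has legal moves and is not in check → neither.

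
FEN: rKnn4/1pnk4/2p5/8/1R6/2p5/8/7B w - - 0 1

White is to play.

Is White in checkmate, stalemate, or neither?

checkmate

White to move; white king on b8.
In check: yes, from the black rook on a8.
King squares — a7: attacked by Ra8; b7: attacked by Nd8; c7: attacked by Kd7; a8: attacked by Nc7; c8: attacked by Kd7.
Legal moves for White: none.
In check with no legal moves → checkmate.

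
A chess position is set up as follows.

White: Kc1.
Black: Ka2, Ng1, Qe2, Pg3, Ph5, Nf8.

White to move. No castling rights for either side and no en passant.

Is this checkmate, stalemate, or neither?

stalemate

White to move; white king on c1.
In check: no.
King squares — b1: attacked by Ka2; d1: attacked by Qe2; b2: attacked by Ka2; c2: attacked by Qe2; d2: attacked by Qe2.
Legal moves for White: none.
Not in check and no legal moves → stalemate.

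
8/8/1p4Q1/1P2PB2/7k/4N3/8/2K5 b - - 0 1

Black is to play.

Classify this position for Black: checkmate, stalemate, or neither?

Black to move; black king on h4.
In check: no.
King squares — g3: attacked by Qg6; h3: attacked by Bf5; g4: attacked by Ne3; g5: attacked by Qg6; h5: attacked by Qg6.
Legal moves for Black: none.
Not in check and no legal moves → stalemate.

stalemate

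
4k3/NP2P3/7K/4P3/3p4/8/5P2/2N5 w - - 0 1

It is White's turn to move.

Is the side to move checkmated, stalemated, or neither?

White to move; white king on h6.
In check: no.
Legal moves for White include: Nc8, Nc6, Nb5, Kh7, Kg7, Kg6, Kh5, Kg5, Nd3, Nb3, Ne2, Na2, b8=Q+, b8=R+, b8=B, b8=N, e6, f3, ... (list truncated; more exist).
White has legal moves and is not in check → neither.

neither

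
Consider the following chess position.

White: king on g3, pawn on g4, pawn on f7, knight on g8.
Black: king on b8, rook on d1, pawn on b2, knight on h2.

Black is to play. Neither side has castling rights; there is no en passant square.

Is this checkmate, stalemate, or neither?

Black to move; black king on b8.
In check: no.
Legal moves for Black include: Kc8, Ka8, Kc7, Kb7, Ka7, Nxg4, Nf3, Nf1+, Rd8, Rd7, Rd6, Rd5, Rd4, Rd3+, Rd2, Rh1, Rg1+, Rf1, ... (list truncated; more exist).
Black has legal moves and is not in check → neither.

neither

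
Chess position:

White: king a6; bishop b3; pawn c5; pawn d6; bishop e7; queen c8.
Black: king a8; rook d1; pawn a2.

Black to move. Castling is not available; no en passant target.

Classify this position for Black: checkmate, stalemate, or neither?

Black to move; black king on a8.
In check: yes, from the white queen on c8.
King squares — a7: attacked by Ka6; b7: attacked by Ka6; b8: attacked by Qc8.
Legal moves for Black: none.
In check with no legal moves → checkmate.

checkmate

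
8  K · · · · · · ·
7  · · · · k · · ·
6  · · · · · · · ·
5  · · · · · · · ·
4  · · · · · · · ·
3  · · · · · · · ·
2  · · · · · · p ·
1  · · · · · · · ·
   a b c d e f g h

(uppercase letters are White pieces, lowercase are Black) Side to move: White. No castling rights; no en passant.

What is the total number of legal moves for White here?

White to move; king on a8.
In check: no.
Legal moves: Kb8, Kb7, Ka7.
Count: 3.

3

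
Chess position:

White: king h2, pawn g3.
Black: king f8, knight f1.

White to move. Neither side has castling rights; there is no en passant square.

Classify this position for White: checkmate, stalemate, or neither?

neither

White to move; white king on h2.
In check: yes, from the black knight on f1.
King squares — g1: available; h1: available; g2: available; g3: own pawn; h3: available.
Legal moves for White: Kh3, Kg2, Kh1, Kg1.
White is in check but has 4 legal moves → neither.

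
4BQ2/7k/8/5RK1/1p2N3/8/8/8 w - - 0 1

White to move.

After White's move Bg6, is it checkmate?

yes

After Bg6: black king on h7; in check: yes, from the white bishop on g6.
King squares — g6: attacked by Kg5; h6: attacked by Kg5; g7: attacked by Qf8; g8: attacked by Qf8; h8: attacked by Qf8.
Black has no legal moves → checkmate.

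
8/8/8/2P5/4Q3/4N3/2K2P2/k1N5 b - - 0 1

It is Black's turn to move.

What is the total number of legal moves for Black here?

0

Black to move; king on a1.
In check: no.
Legal moves: none.
Count: 0.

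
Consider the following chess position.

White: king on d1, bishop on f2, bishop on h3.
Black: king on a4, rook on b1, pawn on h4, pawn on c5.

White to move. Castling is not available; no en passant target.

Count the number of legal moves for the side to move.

3

White to move; king on d1.
In check: yes, from the black rook on b1.
Legal moves: Ke2, Kd2, Kc2.
Count: 3.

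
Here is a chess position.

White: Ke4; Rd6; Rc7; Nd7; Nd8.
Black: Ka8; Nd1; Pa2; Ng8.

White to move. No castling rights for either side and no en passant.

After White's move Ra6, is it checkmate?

yes

After Ra6: black king on a8; in check: yes, from the white rook on a6.
King squares — a7: attacked by Ra6; b7: attacked by Rc7; b8: attacked by Nd7.
Black has no legal moves → checkmate.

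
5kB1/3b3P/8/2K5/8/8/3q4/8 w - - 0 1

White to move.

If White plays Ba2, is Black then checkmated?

no

After Ba2: black king on f8; in check: no.
Black is not in check, so this cannot be checkmate.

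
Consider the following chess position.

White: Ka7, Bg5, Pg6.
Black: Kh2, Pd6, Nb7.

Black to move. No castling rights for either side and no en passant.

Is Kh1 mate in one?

no

After Kh1: white king on a7; in check: no.
White is not in check, so this cannot be checkmate.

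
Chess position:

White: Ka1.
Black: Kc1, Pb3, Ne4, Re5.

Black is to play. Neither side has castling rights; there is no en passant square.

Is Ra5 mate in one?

After Ra5: white king on a1; in check: yes, from the black rook on a5.
King squares — b1: attacked by Kc1; a2: attacked by Pb3; b2: attacked by Kc1.
White has no legal moves → checkmate.

yes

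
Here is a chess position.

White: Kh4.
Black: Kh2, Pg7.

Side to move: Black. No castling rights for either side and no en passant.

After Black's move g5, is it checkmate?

no

After g5: white king on h4; in check: yes, from the black pawn on g5.
White has 3 legal replies: Kh5, Kxg5, Kg4.
In check but a legal move exists → not checkmate.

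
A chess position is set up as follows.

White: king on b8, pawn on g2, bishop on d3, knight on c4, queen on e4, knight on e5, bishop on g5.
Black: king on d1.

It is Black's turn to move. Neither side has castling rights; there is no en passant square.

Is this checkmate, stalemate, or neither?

stalemate

Black to move; black king on d1.
In check: no.
King squares — c1: attacked by Bg5; e1: attacked by Qe4; c2: attacked by Bd3; d2: attacked by Nc4; e2: attacked by Bd3.
Legal moves for Black: none.
Not in check and no legal moves → stalemate.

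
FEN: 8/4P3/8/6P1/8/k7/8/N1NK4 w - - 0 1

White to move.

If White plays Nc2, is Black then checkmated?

After Nc2: black king on a3; in check: yes, from the white knight on c2.
Black has 2 legal replies: Ka4, Kb2.
In check but a legal move exists → not checkmate.

no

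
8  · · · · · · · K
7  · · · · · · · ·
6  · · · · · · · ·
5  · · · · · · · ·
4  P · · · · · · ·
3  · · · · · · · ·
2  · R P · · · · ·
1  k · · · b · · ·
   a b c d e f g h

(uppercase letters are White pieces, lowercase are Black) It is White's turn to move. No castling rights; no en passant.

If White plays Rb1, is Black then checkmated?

After Rb1: black king on a1; in check: yes, from the white rook on b1.
Black has 2 legal replies: Ka2, Kxb1.
In check but a legal move exists → not checkmate.

no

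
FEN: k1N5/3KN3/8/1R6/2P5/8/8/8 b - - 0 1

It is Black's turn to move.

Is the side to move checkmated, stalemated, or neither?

stalemate

Black to move; black king on a8.
In check: no.
King squares — a7: attacked by Nc8; b7: attacked by Rb5; b8: attacked by Rb5.
Legal moves for Black: none.
Not in check and no legal moves → stalemate.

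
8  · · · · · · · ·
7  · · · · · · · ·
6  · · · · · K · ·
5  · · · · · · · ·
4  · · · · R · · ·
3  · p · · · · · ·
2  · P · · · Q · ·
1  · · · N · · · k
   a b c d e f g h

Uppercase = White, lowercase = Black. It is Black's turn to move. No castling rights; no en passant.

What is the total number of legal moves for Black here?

0

Black to move; king on h1.
In check: no.
Legal moves: none.
Count: 0.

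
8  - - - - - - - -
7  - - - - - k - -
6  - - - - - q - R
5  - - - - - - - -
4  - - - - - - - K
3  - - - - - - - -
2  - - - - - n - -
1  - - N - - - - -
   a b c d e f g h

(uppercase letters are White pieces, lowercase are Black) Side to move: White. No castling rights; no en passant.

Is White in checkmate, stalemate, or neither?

neither

White to move; white king on h4.
In check: yes, from the black queen on f6.
King squares — g3: available; h3: attacked by Nf2; g4: attacked by Nf2; g5: attacked by Qf6; h5: available.
Legal moves for White: Kh5, Kg3, Rxf6+.
White is in check but has 3 legal moves → neither.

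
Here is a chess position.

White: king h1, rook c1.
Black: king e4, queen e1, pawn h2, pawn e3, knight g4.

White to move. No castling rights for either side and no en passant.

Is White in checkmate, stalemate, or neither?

neither

White to move; white king on h1.
In check: yes, from the black queen on e1.
Legal moves for White: Kg2, Rxe1.
White is in check but has 2 legal moves → neither.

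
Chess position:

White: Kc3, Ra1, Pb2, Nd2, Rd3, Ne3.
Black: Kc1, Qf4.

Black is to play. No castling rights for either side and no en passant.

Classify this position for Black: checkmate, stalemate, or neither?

Black to move; black king on c1.
In check: yes, from the white rook on a1.
King squares — b1: attacked by Ra1; d1: attacked by Ra1; b2: attacked by Kc3; c2: attacked by Kc3; d2: attacked by Kc3.
Legal moves for Black: none.
In check with no legal moves → checkmate.

checkmate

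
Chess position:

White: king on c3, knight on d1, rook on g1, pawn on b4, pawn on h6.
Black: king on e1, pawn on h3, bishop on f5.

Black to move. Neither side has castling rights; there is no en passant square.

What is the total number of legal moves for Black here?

Black to move; king on e1.
In check: yes, from the white rook on g1.
Legal moves: Ke2.
Count: 1.

1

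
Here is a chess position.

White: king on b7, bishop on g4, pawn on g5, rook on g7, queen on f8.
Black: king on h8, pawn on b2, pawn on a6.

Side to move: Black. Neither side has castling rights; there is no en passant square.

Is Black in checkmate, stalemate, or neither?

checkmate

Black to move; black king on h8.
In check: yes, from the white queen on f8.
King squares — g7: attacked by Qf8; h7: attacked by Rg7; g8: attacked by Rg7.
Legal moves for Black: none.
In check with no legal moves → checkmate.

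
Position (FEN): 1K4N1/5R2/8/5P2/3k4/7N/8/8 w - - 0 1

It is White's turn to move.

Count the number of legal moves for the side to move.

22

White to move; king on b8.
In check: no.
Legal moves: Ne7, Nh6, Nf6, Kc8, Ka8, Kc7, Kb7, Ka7, Rf8, Rh7, Rg7, Re7, Rd7+, Rc7, Rb7, Ra7, Rf6, Ng5, Nf4, Nf2, Ng1, f6.
Count: 22.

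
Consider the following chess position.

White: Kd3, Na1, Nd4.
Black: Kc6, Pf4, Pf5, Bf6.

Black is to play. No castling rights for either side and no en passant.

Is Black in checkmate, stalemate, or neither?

neither

Black to move; black king on c6.
In check: yes, from the white knight on d4.
Legal moves for Black: Kd7, Kc7, Kb7, Kd6, Kb6, Kd5, Kc5, Bxd4.
Black is in check but has 8 legal moves → neither.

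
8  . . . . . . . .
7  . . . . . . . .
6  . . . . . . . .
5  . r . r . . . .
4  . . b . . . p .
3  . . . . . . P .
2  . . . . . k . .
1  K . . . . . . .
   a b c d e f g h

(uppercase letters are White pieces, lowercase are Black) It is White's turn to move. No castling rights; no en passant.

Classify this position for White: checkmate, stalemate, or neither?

White to move; white king on a1.
In check: no.
King squares — b1: attacked by Rb5; a2: attacked by Bc4; b2: attacked by Rb5.
Legal moves for White: none.
Not in check and no legal moves → stalemate.

stalemate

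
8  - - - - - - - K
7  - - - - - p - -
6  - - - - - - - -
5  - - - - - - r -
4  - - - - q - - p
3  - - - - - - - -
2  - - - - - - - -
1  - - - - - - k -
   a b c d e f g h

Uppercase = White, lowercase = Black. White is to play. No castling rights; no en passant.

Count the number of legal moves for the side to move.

White to move; king on h8.
In check: no.
Legal moves: none.
Count: 0.

0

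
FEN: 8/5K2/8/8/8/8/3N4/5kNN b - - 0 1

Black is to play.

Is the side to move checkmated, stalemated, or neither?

Black to move; black king on f1.
In check: yes, from the white knight on d2.
Legal moves for Black: Kg2, Kxg1, Ke1.
Black is in check but has 3 legal moves → neither.

neither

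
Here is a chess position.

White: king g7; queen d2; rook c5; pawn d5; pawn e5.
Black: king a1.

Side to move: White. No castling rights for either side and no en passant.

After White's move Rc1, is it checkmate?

After Rc1: black king on a1; in check: yes, from the white rook on c1.
King squares — b1: attacked by Rc1; a2: attacked by Qd2; b2: attacked by Qd2.
Black has no legal moves → checkmate.

yes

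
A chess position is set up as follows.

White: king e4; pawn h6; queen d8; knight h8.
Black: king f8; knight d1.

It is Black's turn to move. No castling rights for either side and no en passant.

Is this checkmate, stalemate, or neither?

Black to move; black king on f8.
In check: yes, from the white queen on d8.
King squares — e7: attacked by Qd8; f7: attacked by Nh8; g7: attacked by Ph6; e8: attacked by Qd8; g8: attacked by Qd8.
Legal moves for Black: none.
In check with no legal moves → checkmate.

checkmate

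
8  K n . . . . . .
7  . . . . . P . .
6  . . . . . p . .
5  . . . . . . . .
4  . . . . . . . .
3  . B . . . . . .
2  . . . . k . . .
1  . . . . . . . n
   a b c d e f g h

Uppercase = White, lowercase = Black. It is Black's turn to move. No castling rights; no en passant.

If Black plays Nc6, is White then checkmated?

no

After Nc6: white king on a8; in check: no.
White is not in check, so this cannot be checkmate.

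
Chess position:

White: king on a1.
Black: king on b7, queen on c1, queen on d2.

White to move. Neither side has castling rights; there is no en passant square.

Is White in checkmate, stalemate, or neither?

checkmate

White to move; white king on a1.
In check: yes, from the black queen on c1.
King squares — b1: attacked by Qc1; a2: attacked by Qd2; b2: attacked by Qc1.
Legal moves for White: none.
In check with no legal moves → checkmate.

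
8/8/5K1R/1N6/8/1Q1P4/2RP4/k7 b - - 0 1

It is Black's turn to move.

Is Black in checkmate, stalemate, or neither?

stalemate

Black to move; black king on a1.
In check: no.
King squares — b1: attacked by Qb3; a2: attacked by Rc2; b2: attacked by Rc2.
Legal moves for Black: none.
Not in check and no legal moves → stalemate.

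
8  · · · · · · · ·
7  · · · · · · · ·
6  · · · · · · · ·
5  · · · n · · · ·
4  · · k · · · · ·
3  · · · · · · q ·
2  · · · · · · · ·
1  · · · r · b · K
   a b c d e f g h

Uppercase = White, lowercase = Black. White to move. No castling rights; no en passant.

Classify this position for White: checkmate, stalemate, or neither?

White to move; white king on h1.
In check: no.
King squares — g1: attacked by Qg3; g2: attacked by Bf1; h2: attacked by Qg3.
Legal moves for White: none.
Not in check and no legal moves → stalemate.

stalemate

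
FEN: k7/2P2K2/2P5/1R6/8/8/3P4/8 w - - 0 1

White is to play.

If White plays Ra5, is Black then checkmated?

After Ra5: black king on a8; in check: yes, from the white rook on a5.
King squares — a7: attacked by Ra5; b7: attacked by Pc6; b8: attacked by Pc7.
Black has no legal moves → checkmate.

yes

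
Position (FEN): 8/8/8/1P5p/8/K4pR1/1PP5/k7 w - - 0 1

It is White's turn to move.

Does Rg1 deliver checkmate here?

After Rg1: black king on a1; in check: yes, from the white rook on g1.
King squares — b1: attacked by Rg1; a2: attacked by Ka3; b2: attacked by Ka3.
Black has no legal moves → checkmate.

yes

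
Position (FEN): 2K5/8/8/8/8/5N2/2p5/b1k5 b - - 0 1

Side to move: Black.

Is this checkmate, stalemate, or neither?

neither

Black to move; black king on c1.
In check: no.
Legal moves for Black: Kb2, Kd1, Kb1, Bh8, Bg7, Bf6, Be5, Bd4, Bc3, Bb2.
Black has 10 legal moves and is not in check → neither.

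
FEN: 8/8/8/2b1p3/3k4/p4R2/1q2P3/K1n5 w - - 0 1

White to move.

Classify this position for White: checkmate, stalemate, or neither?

White to move; white king on a1.
In check: yes, from the black queen on b2.
King squares — b1: attacked by Qb2; a2: attacked by Nc1; b2: attacked by Pa3.
Legal moves for White: none.
In check with no legal moves → checkmate.

checkmate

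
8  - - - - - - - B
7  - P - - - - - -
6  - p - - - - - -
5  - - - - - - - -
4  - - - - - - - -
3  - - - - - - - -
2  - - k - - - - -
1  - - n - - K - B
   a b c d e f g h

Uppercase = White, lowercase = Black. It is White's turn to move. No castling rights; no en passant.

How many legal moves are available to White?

White to move; king on f1.
In check: no.
Legal moves: Bg7, Bf6, Be5, Bd4, Bc3, Bb2, Ba1, Bc6, Bd5, Be4+, Bf3, Bg2, Kg2, Kf2, Kg1, Ke1, b8=Q, b8=R, b8=B, b8=N.
Count: 20.

20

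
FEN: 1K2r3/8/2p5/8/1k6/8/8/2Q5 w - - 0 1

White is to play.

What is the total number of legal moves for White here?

3

White to move; king on b8.
In check: yes, from the black rook on e8.
Legal moves: Kc7, Kb7, Ka7.
Count: 3.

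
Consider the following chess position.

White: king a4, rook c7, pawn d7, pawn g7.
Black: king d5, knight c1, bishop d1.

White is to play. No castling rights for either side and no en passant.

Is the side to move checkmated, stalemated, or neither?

White to move; white king on a4.
In check: yes, from the black bishop on d1.
Legal moves for White: Kb5, Ka5, Kb4, Ka3, Rc2.
White is in check but has 5 legal moves → neither.

neither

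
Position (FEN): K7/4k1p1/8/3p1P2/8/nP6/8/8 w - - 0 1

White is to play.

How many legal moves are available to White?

5

White to move; king on a8.
In check: no.
Legal moves: Kb8, Kb7, Ka7, f6+, b4.
Count: 5.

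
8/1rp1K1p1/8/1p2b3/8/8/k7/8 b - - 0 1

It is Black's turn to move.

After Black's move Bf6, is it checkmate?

After Bf6: white king on e7; in check: yes, from the black bishop on f6.
White has 5 legal replies: Kf8, Ke8, Kf7, Kd7, Ke6.
In check but a legal move exists → not checkmate.

no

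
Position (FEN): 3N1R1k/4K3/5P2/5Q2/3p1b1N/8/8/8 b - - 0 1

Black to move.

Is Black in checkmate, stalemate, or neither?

checkmate

Black to move; black king on h8.
In check: yes, from the white rook on f8.
King squares — g7: attacked by Pf6; h7: attacked by Qf5; g8: attacked by Rf8.
Legal moves for Black: none.
In check with no legal moves → checkmate.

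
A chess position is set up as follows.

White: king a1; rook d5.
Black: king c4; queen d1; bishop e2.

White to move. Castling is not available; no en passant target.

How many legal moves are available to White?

White to move; king on a1.
In check: yes, from the black queen on d1.
Legal moves: Kb2, Ka2, Rxd1.
Count: 3.

3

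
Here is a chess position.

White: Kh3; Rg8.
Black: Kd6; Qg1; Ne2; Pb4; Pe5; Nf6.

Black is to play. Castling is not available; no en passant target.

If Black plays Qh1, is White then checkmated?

yes

After Qh1: white king on h3; in check: yes, from the black queen on h1.
King squares — g2: attacked by Qh1; h2: attacked by Qh1; g3: attacked by Ne2; g4: attacked by Nf6; h4: attacked by Qh1.
White has no legal moves → checkmate.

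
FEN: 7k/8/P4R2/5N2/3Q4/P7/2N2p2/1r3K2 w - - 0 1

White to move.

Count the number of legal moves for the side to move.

White to move; king on f1.
In check: yes, from the black rook on b1.
Legal moves: Kg2, Kxf2, Ke2, Qd1, Ne1.
Count: 5.

5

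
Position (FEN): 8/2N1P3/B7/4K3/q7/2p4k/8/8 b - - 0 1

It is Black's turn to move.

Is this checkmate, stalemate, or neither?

neither

Black to move; black king on h3.
In check: no.
Legal moves for Black include: Qe8, Qd7, Qc6, Qxa6, Qb5+, Qa5+, Qh4, Qg4, Qf4+, Qe4+, Qd4+, Qc4, Qb4, Qb3, Qa3, Qc2, Qa2, Qd1, ... (list truncated; more exist).
Black has legal moves and is not in check → neither.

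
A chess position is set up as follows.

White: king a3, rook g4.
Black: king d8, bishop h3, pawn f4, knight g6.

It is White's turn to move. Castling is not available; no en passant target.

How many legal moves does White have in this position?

White to move; king on a3.
In check: no.
Legal moves: Rxg6, Rg5, Rh4, Rxf4, Rg3, Rg2, Rg1, Kb4, Ka4, Kb3, Kb2, Ka2.
Count: 12.

12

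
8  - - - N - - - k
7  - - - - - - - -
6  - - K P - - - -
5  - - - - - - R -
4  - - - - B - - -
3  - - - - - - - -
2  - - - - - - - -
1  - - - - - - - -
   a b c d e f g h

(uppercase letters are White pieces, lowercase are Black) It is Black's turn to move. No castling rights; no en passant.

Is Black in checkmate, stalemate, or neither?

Black to move; black king on h8.
In check: no.
King squares — g7: attacked by Rg5; h7: attacked by Be4; g8: attacked by Rg5.
Legal moves for Black: none.
Not in check and no legal moves → stalemate.

stalemate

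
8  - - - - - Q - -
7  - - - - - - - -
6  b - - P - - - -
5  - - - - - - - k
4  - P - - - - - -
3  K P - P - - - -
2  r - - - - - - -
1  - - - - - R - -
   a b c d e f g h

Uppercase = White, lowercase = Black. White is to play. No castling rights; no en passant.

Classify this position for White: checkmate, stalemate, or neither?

neither

White to move; white king on a3.
In check: yes, from the black rook on a2.
Legal moves for White: Kxa2.
White is in check but has 1 legal move → neither.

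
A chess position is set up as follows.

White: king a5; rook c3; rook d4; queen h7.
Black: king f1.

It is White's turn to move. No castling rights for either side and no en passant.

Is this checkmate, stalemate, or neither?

neither

White to move; white king on a5.
In check: no.
Legal moves for White include: Qh8, Qg8, Qg7, Qf7+, Qe7, Qd7, Qc7, Qb7, Qa7, Qh6, Qg6, Qh5, Qf5+, Qh4, Qe4, Qh3+, Qd3+, Qh2, ... (list truncated; more exist).
White has legal moves and is not in check → neither.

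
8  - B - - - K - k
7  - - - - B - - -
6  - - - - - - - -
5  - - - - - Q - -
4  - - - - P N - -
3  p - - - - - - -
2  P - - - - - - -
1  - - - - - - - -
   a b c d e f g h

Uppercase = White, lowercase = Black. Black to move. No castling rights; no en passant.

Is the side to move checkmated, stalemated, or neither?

stalemate

Black to move; black king on h8.
In check: no.
King squares — g7: attacked by Kf8; h7: attacked by Qf5; g8: attacked by Kf8.
Legal moves for Black: none.
Not in check and no legal moves → stalemate.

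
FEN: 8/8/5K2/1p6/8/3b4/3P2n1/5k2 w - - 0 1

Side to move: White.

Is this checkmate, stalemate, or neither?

neither

White to move; white king on f6.
In check: no.
Legal moves for White: Kg7, Kf7, Ke7, Ke6, Kg5, Ke5.
White has 6 legal moves and is not in check → neither.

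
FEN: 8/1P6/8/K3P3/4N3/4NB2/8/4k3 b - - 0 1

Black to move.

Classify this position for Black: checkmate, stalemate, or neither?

stalemate

Black to move; black king on e1.
In check: no.
King squares — d1: attacked by Ne3; f1: attacked by Ne3; d2: attacked by Ne4; e2: attacked by Bf3; f2: attacked by Ne4.
Legal moves for Black: none.
Not in check and no legal moves → stalemate.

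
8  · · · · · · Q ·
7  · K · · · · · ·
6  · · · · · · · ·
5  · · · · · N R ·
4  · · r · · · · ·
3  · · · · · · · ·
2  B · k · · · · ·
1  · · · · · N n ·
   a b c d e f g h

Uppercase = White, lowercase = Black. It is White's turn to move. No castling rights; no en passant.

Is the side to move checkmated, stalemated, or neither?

neither

White to move; white king on b7.
In check: no.
Legal moves for White include: Qh8, Qf8, Qe8, Qd8, Qc8, Qb8, Qa8, Qh7, Qg7, Qf7, Qg6, Qe6, Qd5, Qxc4+, Kb8, Ka8, Ka7, Kb6, ... (list truncated; more exist).
White has legal moves and is not in check → neither.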